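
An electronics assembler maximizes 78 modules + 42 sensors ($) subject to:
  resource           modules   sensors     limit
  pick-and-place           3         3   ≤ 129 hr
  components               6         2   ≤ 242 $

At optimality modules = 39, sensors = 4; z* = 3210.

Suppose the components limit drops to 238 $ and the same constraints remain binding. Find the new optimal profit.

3174

At the optimum: pick-and-place uses 129 of 129 (binding); components uses 242 of 242 (binding).
The binding rows give the dual system: 3·y_pick-and-place + 6·y_components = 78 and 3·y_pick-and-place + 2·y_components = 42.
This yields shadow prices y_pick-and-place = 8, y_components = 9.
Δz = y_components·Δb = 9 × (-4) = -36, so new z* = 3210 − 36 = 3174.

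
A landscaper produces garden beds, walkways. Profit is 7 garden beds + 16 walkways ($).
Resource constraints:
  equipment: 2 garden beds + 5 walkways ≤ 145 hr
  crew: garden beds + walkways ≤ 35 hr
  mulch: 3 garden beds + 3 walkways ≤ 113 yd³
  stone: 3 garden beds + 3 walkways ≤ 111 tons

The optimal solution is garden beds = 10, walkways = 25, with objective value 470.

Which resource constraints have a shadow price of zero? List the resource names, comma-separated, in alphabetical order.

mulch, stone

equipment: 145/145 (binding)
crew: 35/35 (binding)
mulch: 105/113 (slack 8)
stone: 105/111 (slack 6)
By complementary slackness, a constraint with positive slack has shadow price 0 → mulch, stone.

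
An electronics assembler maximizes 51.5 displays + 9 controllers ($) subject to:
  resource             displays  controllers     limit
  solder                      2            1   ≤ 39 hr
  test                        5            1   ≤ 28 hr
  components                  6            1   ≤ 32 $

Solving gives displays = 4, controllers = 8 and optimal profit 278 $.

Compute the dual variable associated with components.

6.5

Check each constraint at x*: solder 16/39 (slack 23); test 28/28 (tight); components 32/32 (tight).
By complementary slackness, y = 0 for the non-binding constraint.
The binding rows give the dual system: 5·y_test + 6·y_components = 51.5 and 1·y_test + 1·y_components = 9.
Solving: y_test = 2.5, y_components = 6.5.
Shadow price of components = 6.5.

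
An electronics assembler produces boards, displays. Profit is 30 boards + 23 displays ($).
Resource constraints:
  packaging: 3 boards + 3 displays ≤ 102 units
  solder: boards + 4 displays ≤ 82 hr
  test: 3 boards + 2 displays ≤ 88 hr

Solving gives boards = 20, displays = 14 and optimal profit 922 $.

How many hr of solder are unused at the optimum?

solder used = 1·20 + 4·14 = 76; slack = 82 − 76 = 6.

6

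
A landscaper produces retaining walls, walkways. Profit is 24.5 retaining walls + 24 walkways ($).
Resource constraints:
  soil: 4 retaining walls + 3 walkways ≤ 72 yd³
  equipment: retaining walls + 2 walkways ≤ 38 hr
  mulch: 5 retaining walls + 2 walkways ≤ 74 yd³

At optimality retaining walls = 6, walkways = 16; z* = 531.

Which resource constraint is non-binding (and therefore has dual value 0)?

mulch

soil: 72/72 (binding)
equipment: 38/38 (binding)
mulch: 62/74 (slack 12)
By complementary slackness, a constraint with positive slack has shadow price 0 → mulch.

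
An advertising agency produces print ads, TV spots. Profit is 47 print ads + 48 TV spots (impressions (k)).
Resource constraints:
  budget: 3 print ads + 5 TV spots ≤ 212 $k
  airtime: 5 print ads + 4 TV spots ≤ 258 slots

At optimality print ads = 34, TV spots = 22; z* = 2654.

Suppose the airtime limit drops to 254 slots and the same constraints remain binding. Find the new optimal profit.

2626

At the optimum: budget uses 212 of 212 (binding); airtime uses 258 of 258 (binding).
The binding rows give the dual system: 3·y_budget + 5·y_airtime = 47 and 5·y_budget + 4·y_airtime = 48.
→ y_budget = 4 and y_airtime = 7.
Δz = y_airtime·Δb = 7 × (-4) = -28, so new z* = 2654 − 28 = 2626.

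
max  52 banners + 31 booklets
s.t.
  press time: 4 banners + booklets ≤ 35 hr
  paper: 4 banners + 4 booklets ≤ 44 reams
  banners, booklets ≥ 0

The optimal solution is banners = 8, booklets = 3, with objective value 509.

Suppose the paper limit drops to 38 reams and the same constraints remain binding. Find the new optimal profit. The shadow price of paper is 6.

Δb = -6, so new z* = 509 + (6)·(-6) = 509 − 36 = 473.

473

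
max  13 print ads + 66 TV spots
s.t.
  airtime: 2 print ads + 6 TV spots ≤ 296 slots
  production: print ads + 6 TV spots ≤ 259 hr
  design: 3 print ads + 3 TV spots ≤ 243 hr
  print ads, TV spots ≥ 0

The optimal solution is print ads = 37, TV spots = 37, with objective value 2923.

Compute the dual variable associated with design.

Binding: airtime and production. Non-binding: design (21 unused).
Since design is not tight, its dual is 0.
Dual feasibility on the basic columns requires 2·y_airtime + 1·y_production = 13, 6·y_airtime + 6·y_production = 66.
→ y_airtime = 2 and y_production = 9.
Shadow price of design = 0.

0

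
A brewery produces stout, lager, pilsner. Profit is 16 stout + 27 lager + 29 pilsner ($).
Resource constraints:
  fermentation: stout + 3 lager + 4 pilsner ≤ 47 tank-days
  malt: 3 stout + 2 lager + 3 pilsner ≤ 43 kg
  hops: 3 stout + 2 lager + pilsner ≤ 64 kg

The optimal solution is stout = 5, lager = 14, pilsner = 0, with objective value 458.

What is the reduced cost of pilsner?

Binding: fermentation and malt. Non-binding: hops (21 unused).
By complementary slackness, y = 0 for the non-binding constraint.
The binding rows give the dual system: 1·y_fermentation + 3·y_malt = 16 and 3·y_fermentation + 2·y_malt = 27.
Solving: y_fermentation = 7, y_malt = 3.
Reduced cost of pilsner: c₃ − yᵀa₃ = 29 − (7·4 + 3·3) = 29 − 37 = -8.

-8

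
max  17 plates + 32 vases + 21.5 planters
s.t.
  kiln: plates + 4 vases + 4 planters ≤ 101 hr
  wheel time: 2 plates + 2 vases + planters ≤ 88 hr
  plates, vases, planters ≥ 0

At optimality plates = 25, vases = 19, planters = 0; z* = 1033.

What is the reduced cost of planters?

-4.5

Both kiln and wheel time are binding at x*.
From A_Bᵀ y = c: 1·y_kiln + 2·y_wheel time = 17; 4·y_kiln + 2·y_wheel time = 32.
→ y_kiln = 5 and y_wheel time = 6.
Reduced cost of planters: c₃ − yᵀa₃ = 21.5 − (5·4 + 6·1) = 21.5 − 26 = -4.5.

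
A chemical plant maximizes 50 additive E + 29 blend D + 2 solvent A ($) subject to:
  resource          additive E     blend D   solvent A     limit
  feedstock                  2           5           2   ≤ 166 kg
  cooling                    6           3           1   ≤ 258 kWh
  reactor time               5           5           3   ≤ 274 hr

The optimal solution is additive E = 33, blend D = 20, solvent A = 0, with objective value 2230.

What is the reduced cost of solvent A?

-8

Binding: feedstock and cooling. Non-binding: reactor time (9 unused).
By complementary slackness, y = 0 for the non-binding constraint.
Dual feasibility on the basic columns requires 2·y_feedstock + 6·y_cooling = 50, 5·y_feedstock + 3·y_cooling = 29.
Solving: y_feedstock = 1, y_cooling = 8.
Reduced cost of solvent A: c₃ − yᵀa₃ = 2 − (1·2 + 8·1) = 2 − 10 = -8.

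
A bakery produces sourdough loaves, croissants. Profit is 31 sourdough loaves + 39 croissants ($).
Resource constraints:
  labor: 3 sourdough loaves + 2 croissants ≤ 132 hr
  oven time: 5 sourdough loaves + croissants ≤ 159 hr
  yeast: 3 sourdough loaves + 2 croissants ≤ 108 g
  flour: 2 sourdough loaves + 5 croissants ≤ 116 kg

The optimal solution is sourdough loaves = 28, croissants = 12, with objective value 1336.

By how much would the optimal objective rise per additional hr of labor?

0

Binding: yeast and flour. Non-binding: labor (24 unused), oven time (7 unused).
Since labor, oven time are not tight, their duals are 0.
Dual feasibility on the basic columns requires 3·y_yeast + 2·y_flour = 31, 2·y_yeast + 5·y_flour = 39.
Solving: y_yeast = 7, y_flour = 5.
Shadow price of labor = 0.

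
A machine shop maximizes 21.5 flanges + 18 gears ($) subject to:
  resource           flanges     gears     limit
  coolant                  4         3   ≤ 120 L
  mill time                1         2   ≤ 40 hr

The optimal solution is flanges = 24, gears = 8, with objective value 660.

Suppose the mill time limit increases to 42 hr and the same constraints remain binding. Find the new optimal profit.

At the optimum: coolant uses 120 of 120 (binding); mill time uses 40 of 40 (binding).
From A_Bᵀ y = c: 4·y_coolant + 1·y_mill time = 21.5; 3·y_coolant + 2·y_mill time = 18.
→ y_coolant = 5 and y_mill time = 1.5.
Δz = y_mill time·Δb = 1.5 × (2) = 3, so new z* = 660 + 3 = 663.

663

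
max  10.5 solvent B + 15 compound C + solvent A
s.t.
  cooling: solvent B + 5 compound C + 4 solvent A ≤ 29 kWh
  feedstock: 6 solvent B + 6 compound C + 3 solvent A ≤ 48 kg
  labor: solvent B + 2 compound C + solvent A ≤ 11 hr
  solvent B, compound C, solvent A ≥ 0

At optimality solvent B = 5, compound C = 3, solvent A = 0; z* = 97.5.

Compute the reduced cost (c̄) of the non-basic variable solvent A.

-6.5

Check each constraint at x*: cooling 20/29 (slack 9); feedstock 48/48 (tight); labor 11/11 (tight).
Since cooling is not tight, its dual is 0.
The binding rows give the dual system: 6·y_feedstock + 1·y_labor = 10.5 and 6·y_feedstock + 2·y_labor = 15.
This yields shadow prices y_feedstock = 1, y_labor = 4.5.
Reduced cost of solvent A: c₃ − yᵀa₃ = 1 − (1·3 + 4.5·1) = 1 − 7.5 = -6.5.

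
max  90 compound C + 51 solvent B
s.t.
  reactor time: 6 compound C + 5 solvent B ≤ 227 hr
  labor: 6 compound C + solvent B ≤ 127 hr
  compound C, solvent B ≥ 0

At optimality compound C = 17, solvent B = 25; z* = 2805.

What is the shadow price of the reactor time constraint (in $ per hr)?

9

Check each constraint at x*: reactor time 227/227 (tight); labor 127/127 (tight).
The binding rows give the dual system: 6·y_reactor time + 6·y_labor = 90 and 5·y_reactor time + 1·y_labor = 51.
→ y_reactor time = 9 and y_labor = 6.
Shadow price of reactor time = 9.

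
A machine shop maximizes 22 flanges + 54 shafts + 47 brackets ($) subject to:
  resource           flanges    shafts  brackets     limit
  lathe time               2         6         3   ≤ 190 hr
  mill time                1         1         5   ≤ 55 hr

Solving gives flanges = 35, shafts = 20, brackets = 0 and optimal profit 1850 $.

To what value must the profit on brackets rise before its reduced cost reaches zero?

54

Both lathe time and mill time are binding at x*.
Dual feasibility on the basic columns requires 2·y_lathe time + 1·y_mill time = 22, 6·y_lathe time + 1·y_mill time = 54.
This yields shadow prices y_lathe time = 8, y_mill time = 6.
brackets enters the basis when its profit ≥ yᵀa₃ = 8·3 + 6·5 = 54.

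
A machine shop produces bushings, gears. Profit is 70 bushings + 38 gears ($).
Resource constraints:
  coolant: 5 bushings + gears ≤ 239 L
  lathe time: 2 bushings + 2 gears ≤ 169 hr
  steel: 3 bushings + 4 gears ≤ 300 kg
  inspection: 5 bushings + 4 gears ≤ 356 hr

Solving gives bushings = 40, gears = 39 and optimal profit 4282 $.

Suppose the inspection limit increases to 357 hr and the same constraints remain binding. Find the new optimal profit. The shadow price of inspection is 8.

4290

Δb = 1, so new z* = 4282 + (8)·(1) = 4282 + 8 = 4290.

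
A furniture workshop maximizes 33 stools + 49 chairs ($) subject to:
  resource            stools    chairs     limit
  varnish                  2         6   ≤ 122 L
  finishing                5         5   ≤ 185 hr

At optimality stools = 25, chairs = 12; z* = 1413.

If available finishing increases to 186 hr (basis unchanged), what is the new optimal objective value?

At the optimum: varnish uses 122 of 122 (binding); finishing uses 185 of 185 (binding).
Dual feasibility on the basic columns requires 2·y_varnish + 5·y_finishing = 33, 6·y_varnish + 5·y_finishing = 49.
→ y_varnish = 4 and y_finishing = 5.
Δz = y_finishing·Δb = 5 × (1) = 5, so new z* = 1413 + 5 = 1418.

1418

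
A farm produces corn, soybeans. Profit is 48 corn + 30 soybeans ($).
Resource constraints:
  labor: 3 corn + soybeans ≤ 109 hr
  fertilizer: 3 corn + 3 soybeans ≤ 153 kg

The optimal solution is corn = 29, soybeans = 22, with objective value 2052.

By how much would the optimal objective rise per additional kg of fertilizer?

7

Both labor and fertilizer are binding at x*.
The binding rows give the dual system: 3·y_labor + 3·y_fertilizer = 48 and 1·y_labor + 3·y_fertilizer = 30.
→ y_labor = 9 and y_fertilizer = 7.
Shadow price of fertilizer = 7.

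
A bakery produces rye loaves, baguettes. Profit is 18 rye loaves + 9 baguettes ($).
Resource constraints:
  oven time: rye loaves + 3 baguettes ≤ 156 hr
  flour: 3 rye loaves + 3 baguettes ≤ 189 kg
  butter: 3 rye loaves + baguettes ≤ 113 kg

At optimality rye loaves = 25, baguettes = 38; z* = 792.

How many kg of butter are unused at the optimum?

butter used = 3·25 + 1·38 = 113; slack = 113 − 113 = 0.

0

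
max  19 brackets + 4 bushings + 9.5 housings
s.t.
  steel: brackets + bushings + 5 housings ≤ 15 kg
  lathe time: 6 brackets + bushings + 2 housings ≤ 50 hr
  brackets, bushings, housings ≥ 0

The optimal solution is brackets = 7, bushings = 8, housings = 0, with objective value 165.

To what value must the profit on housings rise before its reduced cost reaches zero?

11

At the optimum: steel uses 15 of 15 (binding); lathe time uses 50 of 50 (binding).
The binding rows give the dual system: 1·y_steel + 6·y_lathe time = 19 and 1·y_steel + 1·y_lathe time = 4.
→ y_steel = 1 and y_lathe time = 3.
housings enters the basis when its profit ≥ yᵀa₃ = 1·5 + 3·2 = 11.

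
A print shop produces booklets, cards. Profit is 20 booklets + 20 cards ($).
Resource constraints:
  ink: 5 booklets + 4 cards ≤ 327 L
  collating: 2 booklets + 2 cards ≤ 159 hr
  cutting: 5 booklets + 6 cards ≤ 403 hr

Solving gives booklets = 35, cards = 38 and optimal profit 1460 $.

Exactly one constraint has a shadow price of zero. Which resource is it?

ink: 327/327 (binding)
collating: 146/159 (slack 13)
cutting: 403/403 (binding)
By complementary slackness, a constraint with positive slack has shadow price 0 → collating.

collating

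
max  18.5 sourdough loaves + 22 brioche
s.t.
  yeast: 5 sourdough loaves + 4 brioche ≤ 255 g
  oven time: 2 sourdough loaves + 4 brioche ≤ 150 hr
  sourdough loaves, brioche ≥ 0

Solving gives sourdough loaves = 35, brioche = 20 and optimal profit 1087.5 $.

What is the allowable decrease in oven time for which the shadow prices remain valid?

48

Binding constraints: yeast, oven time. The basis is B = [[5,4],[2,4]] with det 12.
Per unit decrease in oven time, x* moves by d = (0.3333, -0.4167).
The basis stays optimal until brioche reaches 0; allowable decrease = 48 hr.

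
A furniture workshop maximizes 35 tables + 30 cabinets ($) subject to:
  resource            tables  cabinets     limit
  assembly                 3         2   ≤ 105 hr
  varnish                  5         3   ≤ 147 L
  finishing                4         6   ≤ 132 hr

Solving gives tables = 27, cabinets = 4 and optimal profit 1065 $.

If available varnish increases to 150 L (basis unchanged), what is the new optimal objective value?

1080

Check each constraint at x*: assembly 89/105 (slack 16); varnish 147/147 (tight); finishing 132/132 (tight).
Since assembly is not tight, its dual is 0.
From A_Bᵀ y = c: 5·y_varnish + 4·y_finishing = 35; 3·y_varnish + 6·y_finishing = 30.
This yields shadow prices y_varnish = 5, y_finishing = 2.5.
Δz = y_varnish·Δb = 5 × (3) = 15, so new z* = 1065 + 15 = 1080.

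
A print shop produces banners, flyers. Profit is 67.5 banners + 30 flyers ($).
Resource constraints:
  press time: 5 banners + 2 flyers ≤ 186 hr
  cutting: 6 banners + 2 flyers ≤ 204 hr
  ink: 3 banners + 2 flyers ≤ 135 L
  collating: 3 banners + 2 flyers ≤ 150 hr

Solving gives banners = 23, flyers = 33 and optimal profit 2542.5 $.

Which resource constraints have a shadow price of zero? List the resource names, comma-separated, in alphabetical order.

collating, press time

press time: 181/186 (slack 5)
cutting: 204/204 (binding)
ink: 135/135 (binding)
collating: 135/150 (slack 15)
By complementary slackness, a constraint with positive slack has shadow price 0 → collating, press time.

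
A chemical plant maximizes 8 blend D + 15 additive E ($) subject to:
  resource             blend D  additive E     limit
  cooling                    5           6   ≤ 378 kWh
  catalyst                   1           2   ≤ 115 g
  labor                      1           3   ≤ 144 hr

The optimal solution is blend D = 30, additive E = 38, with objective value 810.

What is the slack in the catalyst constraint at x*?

9

catalyst used = 1·30 + 2·38 = 106; slack = 115 − 106 = 9.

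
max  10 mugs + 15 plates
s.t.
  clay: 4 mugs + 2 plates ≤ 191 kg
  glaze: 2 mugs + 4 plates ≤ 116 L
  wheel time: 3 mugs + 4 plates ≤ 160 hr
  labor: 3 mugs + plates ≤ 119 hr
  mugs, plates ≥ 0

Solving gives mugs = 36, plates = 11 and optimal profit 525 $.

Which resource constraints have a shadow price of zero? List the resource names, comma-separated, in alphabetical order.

clay, wheel time

clay: 166/191 (slack 25)
glaze: 116/116 (binding)
wheel time: 152/160 (slack 8)
labor: 119/119 (binding)
By complementary slackness, a constraint with positive slack has shadow price 0 → clay, wheel time.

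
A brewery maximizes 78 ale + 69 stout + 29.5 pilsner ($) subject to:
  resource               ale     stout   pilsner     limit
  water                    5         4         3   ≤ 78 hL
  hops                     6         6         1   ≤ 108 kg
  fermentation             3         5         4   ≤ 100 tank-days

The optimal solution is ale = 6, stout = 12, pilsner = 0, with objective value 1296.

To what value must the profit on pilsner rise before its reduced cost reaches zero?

32.5

Check each constraint at x*: water 78/78 (tight); hops 108/108 (tight); fermentation 78/100 (slack 22).
Slack constraints have shadow price 0 (complementary slackness).
Dual feasibility on the basic columns requires 5·y_water + 6·y_hops = 78, 4·y_water + 6·y_hops = 69.
→ y_water = 9 and y_hops = 5.5.
pilsner enters the basis when its profit ≥ yᵀa₃ = 9·3 + 5.5·1 = 32.5.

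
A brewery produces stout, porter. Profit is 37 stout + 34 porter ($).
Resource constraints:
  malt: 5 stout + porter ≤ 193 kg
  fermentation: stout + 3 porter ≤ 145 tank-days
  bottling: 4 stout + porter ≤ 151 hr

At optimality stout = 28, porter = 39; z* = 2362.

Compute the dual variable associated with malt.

Binding: fermentation and bottling. Non-binding: malt (14 unused).
By complementary slackness, y = 0 for the non-binding constraint.
The binding rows give the dual system: 1·y_fermentation + 4·y_bottling = 37 and 3·y_fermentation + 1·y_bottling = 34.
→ y_fermentation = 9 and y_bottling = 7.
Shadow price of malt = 0.

0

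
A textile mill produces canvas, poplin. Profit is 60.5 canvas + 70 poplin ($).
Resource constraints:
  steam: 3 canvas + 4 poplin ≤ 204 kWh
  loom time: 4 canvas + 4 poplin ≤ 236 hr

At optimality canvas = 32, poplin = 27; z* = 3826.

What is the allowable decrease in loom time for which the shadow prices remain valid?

32

Binding constraints: steam, loom time. The basis is B = [[3,4],[4,4]] with det -4.
Per unit decrease in loom time, x* moves by d = (-1, 0.75).
The basis stays optimal until canvas reaches 0; allowable decrease = 32 hr.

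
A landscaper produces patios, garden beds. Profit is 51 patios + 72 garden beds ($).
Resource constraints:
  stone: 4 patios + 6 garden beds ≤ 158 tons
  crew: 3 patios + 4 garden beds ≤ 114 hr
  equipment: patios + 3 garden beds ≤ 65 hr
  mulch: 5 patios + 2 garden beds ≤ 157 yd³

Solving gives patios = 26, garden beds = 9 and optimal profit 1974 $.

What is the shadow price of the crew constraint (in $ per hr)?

9

At the optimum: stone uses 158 of 158 (binding); crew uses 114 of 114 (binding); equipment uses 53 of 65 (slack = 12); mulch uses 148 of 157 (slack = 9).
Since equipment, mulch are not tight, their duals are 0.
From A_Bᵀ y = c: 4·y_stone + 3·y_crew = 51; 6·y_stone + 4·y_crew = 72.
Solving: y_stone = 6, y_crew = 9.
Shadow price of crew = 9.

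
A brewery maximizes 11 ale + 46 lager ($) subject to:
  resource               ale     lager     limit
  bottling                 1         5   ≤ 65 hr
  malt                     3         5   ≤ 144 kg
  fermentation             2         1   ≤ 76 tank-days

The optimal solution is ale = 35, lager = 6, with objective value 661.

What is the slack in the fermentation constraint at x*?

fermentation used = 2·35 + 1·6 = 76; slack = 76 − 76 = 0.

0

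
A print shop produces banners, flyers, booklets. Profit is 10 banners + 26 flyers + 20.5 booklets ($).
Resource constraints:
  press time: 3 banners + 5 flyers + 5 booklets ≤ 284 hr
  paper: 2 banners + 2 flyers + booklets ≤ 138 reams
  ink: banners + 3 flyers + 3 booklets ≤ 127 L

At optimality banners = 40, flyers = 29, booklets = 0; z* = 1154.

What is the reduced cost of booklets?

-4.5

Check each constraint at x*: press time 265/284 (slack 19); paper 138/138 (tight); ink 127/127 (tight).
Slack constraints have shadow price 0 (complementary slackness).
The binding rows give the dual system: 2·y_paper + 1·y_ink = 10 and 2·y_paper + 3·y_ink = 26.
→ y_paper = 1 and y_ink = 8.
Reduced cost of booklets: c₃ − yᵀa₃ = 20.5 − (1·1 + 8·3) = 20.5 − 25 = -4.5.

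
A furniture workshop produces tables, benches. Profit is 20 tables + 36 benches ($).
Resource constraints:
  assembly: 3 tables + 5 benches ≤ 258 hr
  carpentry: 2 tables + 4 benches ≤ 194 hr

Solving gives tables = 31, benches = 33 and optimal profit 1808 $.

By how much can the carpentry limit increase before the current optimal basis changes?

Binding constraints: assembly, carpentry. The basis is B = [[3,5],[2,4]] with det 2.
Per unit increase in carpentry, x* moves by d = (-2.5, 1.5).
The basis stays optimal until tables reaches 0; allowable increase = 12.4 hr.

12.4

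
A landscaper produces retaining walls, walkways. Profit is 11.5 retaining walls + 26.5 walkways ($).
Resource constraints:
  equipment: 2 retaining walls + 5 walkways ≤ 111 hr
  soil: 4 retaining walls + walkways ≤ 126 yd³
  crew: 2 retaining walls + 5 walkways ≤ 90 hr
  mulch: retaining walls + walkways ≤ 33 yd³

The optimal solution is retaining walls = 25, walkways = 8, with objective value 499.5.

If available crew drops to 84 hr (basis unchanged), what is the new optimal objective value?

469.5

Binding: crew and mulch. Non-binding: equipment (21 unused), soil (18 unused).
By complementary slackness, y = 0 for the non-binding constraints.
Dual feasibility on the basic columns requires 2·y_crew + 1·y_mulch = 11.5, 5·y_crew + 1·y_mulch = 26.5.
This yields shadow prices y_crew = 5, y_mulch = 1.5.
Δz = y_crew·Δb = 5 × (-6) = -30, so new z* = 499.5 − 30 = 469.5.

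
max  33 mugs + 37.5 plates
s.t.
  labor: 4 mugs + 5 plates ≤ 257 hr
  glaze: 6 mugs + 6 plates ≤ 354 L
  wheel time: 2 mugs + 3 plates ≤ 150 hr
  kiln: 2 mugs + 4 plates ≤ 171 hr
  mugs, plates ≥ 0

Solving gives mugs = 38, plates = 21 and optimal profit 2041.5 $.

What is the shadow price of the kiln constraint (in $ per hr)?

Check each constraint at x*: labor 257/257 (tight); glaze 354/354 (tight); wheel time 139/150 (slack 11); kiln 160/171 (slack 11).
Slack constraints have shadow price 0 (complementary slackness).
Dual feasibility on the basic columns requires 4·y_labor + 6·y_glaze = 33, 5·y_labor + 6·y_glaze = 37.5.
This yields shadow prices y_labor = 4.5, y_glaze = 2.5.
Shadow price of kiln = 0.

0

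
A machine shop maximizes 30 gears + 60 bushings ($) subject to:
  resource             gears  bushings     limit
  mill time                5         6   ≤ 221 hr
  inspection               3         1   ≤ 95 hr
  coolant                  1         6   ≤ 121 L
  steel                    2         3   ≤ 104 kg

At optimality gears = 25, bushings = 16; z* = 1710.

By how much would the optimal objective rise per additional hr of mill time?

Check each constraint at x*: mill time 221/221 (tight); inspection 91/95 (slack 4); coolant 121/121 (tight); steel 98/104 (slack 6).
Slack constraints have shadow price 0 (complementary slackness).
Dual feasibility on the basic columns requires 5·y_mill time + 1·y_coolant = 30, 6·y_mill time + 6·y_coolant = 60.
Solving: y_mill time = 5, y_coolant = 5.
Shadow price of mill time = 5.

5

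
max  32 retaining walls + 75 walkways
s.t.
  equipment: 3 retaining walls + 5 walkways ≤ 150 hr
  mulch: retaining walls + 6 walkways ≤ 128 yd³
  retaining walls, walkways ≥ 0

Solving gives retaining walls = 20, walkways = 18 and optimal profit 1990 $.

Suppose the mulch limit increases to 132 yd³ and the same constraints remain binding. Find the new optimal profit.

2010

Check each constraint at x*: equipment 150/150 (tight); mulch 128/128 (tight).
From A_Bᵀ y = c: 3·y_equipment + 1·y_mulch = 32; 5·y_equipment + 6·y_mulch = 75.
→ y_equipment = 9 and y_mulch = 5.
Δz = y_mulch·Δb = 5 × (4) = 20, so new z* = 1990 + 20 = 2010.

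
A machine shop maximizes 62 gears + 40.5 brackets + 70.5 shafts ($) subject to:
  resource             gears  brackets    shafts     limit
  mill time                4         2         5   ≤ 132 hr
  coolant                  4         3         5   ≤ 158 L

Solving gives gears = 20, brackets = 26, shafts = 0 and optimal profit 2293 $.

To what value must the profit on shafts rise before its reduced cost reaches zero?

77.5

At the optimum: mill time uses 132 of 132 (binding); coolant uses 158 of 158 (binding).
The binding rows give the dual system: 4·y_mill time + 4·y_coolant = 62 and 2·y_mill time + 3·y_coolant = 40.5.
This yields shadow prices y_mill time = 6, y_coolant = 9.5.
shafts enters the basis when its profit ≥ yᵀa₃ = 6·5 + 9.5·5 = 77.5.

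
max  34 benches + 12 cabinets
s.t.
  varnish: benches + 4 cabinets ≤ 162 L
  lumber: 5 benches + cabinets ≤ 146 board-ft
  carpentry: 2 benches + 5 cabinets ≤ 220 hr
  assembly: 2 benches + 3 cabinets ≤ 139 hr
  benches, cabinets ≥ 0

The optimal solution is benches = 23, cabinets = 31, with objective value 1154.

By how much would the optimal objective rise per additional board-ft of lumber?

6

At the optimum: varnish uses 147 of 162 (slack = 15); lumber uses 146 of 146 (binding); carpentry uses 201 of 220 (slack = 19); assembly uses 139 of 139 (binding).
By complementary slackness, y = 0 for the non-binding constraints.
From A_Bᵀ y = c: 5·y_lumber + 2·y_assembly = 34; 1·y_lumber + 3·y_assembly = 12.
This yields shadow prices y_lumber = 6, y_assembly = 2.
Shadow price of lumber = 6.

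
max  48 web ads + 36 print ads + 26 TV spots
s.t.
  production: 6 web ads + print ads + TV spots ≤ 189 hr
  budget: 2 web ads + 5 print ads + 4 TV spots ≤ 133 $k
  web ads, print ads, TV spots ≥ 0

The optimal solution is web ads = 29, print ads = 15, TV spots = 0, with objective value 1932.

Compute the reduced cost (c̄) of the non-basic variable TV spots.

Both production and budget are binding at x*.
From A_Bᵀ y = c: 6·y_production + 2·y_budget = 48; 1·y_production + 5·y_budget = 36.
→ y_production = 6 and y_budget = 6.
Reduced cost of TV spots: c₃ − yᵀa₃ = 26 − (6·1 + 6·4) = 26 − 30 = -4.

-4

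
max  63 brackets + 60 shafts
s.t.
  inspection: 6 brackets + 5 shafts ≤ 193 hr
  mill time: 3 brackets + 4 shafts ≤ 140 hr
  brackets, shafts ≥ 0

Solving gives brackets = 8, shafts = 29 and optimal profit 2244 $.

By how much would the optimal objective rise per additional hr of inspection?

8

At the optimum: inspection uses 193 of 193 (binding); mill time uses 140 of 140 (binding).
From A_Bᵀ y = c: 6·y_inspection + 3·y_mill time = 63; 5·y_inspection + 4·y_mill time = 60.
→ y_inspection = 8 and y_mill time = 5.
Shadow price of inspection = 8.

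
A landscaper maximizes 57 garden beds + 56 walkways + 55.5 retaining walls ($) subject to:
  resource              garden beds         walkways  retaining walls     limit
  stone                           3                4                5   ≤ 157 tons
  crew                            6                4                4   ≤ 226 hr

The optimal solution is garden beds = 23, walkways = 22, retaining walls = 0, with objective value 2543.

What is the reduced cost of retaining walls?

Both stone and crew are binding at x*.
From A_Bᵀ y = c: 3·y_stone + 6·y_crew = 57; 4·y_stone + 4·y_crew = 56.
→ y_stone = 9 and y_crew = 5.
Reduced cost of retaining walls: c₃ − yᵀa₃ = 55.5 − (9·5 + 5·4) = 55.5 − 65 = -9.5.

-9.5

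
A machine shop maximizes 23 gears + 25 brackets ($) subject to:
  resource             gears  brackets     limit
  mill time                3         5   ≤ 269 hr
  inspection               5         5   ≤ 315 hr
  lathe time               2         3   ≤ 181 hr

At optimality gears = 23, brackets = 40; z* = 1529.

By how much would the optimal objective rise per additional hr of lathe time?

Binding: mill time and inspection. Non-binding: lathe time (15 unused).
Slack constraints have shadow price 0 (complementary slackness).
Dual feasibility on the basic columns requires 3·y_mill time + 5·y_inspection = 23, 5·y_mill time + 5·y_inspection = 25.
This yields shadow prices y_mill time = 1, y_inspection = 4.
Shadow price of lathe time = 0.

0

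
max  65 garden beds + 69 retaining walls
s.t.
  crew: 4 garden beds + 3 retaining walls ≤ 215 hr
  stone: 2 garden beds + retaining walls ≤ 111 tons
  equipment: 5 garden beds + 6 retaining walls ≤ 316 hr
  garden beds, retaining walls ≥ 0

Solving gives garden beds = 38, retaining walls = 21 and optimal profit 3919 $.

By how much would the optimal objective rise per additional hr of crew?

5

At the optimum: crew uses 215 of 215 (binding); stone uses 97 of 111 (slack = 14); equipment uses 316 of 316 (binding).
Since stone is not tight, its dual is 0.
Dual feasibility on the basic columns requires 4·y_crew + 5·y_equipment = 65, 3·y_crew + 6·y_equipment = 69.
This yields shadow prices y_crew = 5, y_equipment = 9.
Shadow price of crew = 5.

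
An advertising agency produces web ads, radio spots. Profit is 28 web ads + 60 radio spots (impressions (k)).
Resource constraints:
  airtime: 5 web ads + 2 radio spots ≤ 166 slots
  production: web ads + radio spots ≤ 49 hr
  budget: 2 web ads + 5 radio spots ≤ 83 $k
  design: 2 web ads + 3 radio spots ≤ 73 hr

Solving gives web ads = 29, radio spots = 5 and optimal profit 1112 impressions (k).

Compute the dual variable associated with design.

5

Check each constraint at x*: airtime 155/166 (slack 11); production 34/49 (slack 15); budget 83/83 (tight); design 73/73 (tight).
Since airtime, production are not tight, their duals are 0.
From A_Bᵀ y = c: 2·y_budget + 2·y_design = 28; 5·y_budget + 3·y_design = 60.
This yields shadow prices y_budget = 9, y_design = 5.
Shadow price of design = 5.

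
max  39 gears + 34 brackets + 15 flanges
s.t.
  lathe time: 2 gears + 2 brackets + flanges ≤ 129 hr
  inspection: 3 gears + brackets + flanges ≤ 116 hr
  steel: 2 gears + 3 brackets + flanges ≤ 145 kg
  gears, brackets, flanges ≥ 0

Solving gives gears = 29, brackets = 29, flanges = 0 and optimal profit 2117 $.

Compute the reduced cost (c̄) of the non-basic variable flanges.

-1

Check each constraint at x*: lathe time 116/129 (slack 13); inspection 116/116 (tight); steel 145/145 (tight).
By complementary slackness, y = 0 for the non-binding constraint.
From A_Bᵀ y = c: 3·y_inspection + 2·y_steel = 39; 1·y_inspection + 3·y_steel = 34.
→ y_inspection = 7 and y_steel = 9.
Reduced cost of flanges: c₃ − yᵀa₃ = 15 − (7·1 + 9·1) = 15 − 16 = -1.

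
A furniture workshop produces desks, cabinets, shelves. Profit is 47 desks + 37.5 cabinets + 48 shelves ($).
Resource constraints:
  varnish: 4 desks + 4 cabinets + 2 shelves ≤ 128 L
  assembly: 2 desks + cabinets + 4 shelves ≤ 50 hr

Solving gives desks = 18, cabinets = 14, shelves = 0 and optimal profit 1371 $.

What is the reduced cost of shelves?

Check each constraint at x*: varnish 128/128 (tight); assembly 50/50 (tight).
The binding rows give the dual system: 4·y_varnish + 2·y_assembly = 47 and 4·y_varnish + 1·y_assembly = 37.5.
This yields shadow prices y_varnish = 7, y_assembly = 9.5.
Reduced cost of shelves: c₃ − yᵀa₃ = 48 − (7·2 + 9.5·4) = 48 − 52 = -4.

-4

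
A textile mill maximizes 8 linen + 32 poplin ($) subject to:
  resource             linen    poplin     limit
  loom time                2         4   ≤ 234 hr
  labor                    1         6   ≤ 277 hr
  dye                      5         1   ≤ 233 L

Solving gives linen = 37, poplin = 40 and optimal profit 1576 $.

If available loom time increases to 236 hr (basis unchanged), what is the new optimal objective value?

Binding: loom time and labor. Non-binding: dye (8 unused).
By complementary slackness, y = 0 for the non-binding constraint.
The binding rows give the dual system: 2·y_loom time + 1·y_labor = 8 and 4·y_loom time + 6·y_labor = 32.
→ y_loom time = 2 and y_labor = 4.
Δz = y_loom time·Δb = 2 × (2) = 4, so new z* = 1576 + 4 = 1580.

1580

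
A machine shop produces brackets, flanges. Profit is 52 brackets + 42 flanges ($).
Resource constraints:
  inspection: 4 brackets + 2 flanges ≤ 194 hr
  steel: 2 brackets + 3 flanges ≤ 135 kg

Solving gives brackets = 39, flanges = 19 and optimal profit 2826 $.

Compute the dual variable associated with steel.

Both inspection and steel are binding at x*.
The binding rows give the dual system: 4·y_inspection + 2·y_steel = 52 and 2·y_inspection + 3·y_steel = 42.
Solving: y_inspection = 9, y_steel = 8.
Shadow price of steel = 8.

8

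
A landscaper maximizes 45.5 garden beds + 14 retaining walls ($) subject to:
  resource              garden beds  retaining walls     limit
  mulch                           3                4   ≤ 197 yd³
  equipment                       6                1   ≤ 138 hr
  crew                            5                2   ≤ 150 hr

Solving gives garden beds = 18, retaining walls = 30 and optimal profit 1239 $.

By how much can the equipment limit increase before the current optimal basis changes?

42

Binding constraints: equipment, crew. The basis is B = [[6,1],[5,2]] with det 7.
Per unit increase in equipment, x* moves by d = (0.2857, -0.7143).
The basis stays optimal until retaining walls reaches 0; allowable increase = 42 hr.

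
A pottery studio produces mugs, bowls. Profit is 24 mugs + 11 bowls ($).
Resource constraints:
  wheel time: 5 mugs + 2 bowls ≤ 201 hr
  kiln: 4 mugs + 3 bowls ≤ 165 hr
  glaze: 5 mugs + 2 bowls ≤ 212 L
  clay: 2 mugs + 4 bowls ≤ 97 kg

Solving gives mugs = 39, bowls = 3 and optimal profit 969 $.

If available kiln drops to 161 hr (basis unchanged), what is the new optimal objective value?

965

Binding: wheel time and kiln. Non-binding: glaze (11 unused), clay (7 unused).
Since glaze, clay are not tight, their duals are 0.
The binding rows give the dual system: 5·y_wheel time + 4·y_kiln = 24 and 2·y_wheel time + 3·y_kiln = 11.
This yields shadow prices y_wheel time = 4, y_kiln = 1.
Δz = y_kiln·Δb = 1 × (-4) = -4, so new z* = 969 − 4 = 965.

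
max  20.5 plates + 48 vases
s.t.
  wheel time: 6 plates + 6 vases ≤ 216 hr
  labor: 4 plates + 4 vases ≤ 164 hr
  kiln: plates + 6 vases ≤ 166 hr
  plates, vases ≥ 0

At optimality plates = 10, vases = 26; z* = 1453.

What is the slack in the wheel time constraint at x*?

0

wheel time used = 6·10 + 6·26 = 216; slack = 216 − 216 = 0.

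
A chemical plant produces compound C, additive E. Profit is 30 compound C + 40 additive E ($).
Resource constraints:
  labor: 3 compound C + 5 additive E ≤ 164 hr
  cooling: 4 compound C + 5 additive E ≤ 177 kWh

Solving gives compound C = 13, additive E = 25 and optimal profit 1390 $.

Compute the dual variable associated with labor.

2

Check each constraint at x*: labor 164/164 (tight); cooling 177/177 (tight).
From A_Bᵀ y = c: 3·y_labor + 4·y_cooling = 30; 5·y_labor + 5·y_cooling = 40.
→ y_labor = 2 and y_cooling = 6.
Shadow price of labor = 2.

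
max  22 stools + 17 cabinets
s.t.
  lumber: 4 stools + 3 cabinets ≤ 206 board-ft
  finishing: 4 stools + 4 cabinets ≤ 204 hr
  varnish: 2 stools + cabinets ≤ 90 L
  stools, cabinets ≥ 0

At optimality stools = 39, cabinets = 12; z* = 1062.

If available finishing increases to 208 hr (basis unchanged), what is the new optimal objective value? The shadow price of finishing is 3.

Δb = 4, so new z* = 1062 + (3)·(4) = 1062 + 12 = 1074.

1074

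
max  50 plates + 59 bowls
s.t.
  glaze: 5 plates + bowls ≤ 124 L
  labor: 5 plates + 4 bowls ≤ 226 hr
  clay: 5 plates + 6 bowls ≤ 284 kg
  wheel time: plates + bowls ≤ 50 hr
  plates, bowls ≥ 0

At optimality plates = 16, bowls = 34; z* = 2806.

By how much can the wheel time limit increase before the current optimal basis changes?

0.4

Binding constraints: clay, wheel time. The basis is B = [[5,6],[1,1]] with det -1.
Per unit increase in wheel time, x* moves by d = (6, -5).
The basis stays optimal until glaze becomes binding; allowable increase = 0.4 hr.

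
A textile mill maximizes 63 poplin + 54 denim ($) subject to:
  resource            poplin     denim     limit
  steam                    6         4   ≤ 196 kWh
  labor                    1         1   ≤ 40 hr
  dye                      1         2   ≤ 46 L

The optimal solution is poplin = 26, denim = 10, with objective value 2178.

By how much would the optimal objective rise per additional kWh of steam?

9

Binding: steam and dye. Non-binding: labor (4 unused).
Since labor is not tight, its dual is 0.
Dual feasibility on the basic columns requires 6·y_steam + 1·y_dye = 63, 4·y_steam + 2·y_dye = 54.
Solving: y_steam = 9, y_dye = 9.
Shadow price of steam = 9.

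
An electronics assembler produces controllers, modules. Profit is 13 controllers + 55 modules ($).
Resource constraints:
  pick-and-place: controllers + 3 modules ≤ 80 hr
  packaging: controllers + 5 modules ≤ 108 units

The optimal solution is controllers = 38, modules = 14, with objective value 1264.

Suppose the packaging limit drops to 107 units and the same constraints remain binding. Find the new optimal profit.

Check each constraint at x*: pick-and-place 80/80 (tight); packaging 108/108 (tight).
The binding rows give the dual system: 1·y_pick-and-place + 1·y_packaging = 13 and 3·y_pick-and-place + 5·y_packaging = 55.
Solving: y_pick-and-place = 5, y_packaging = 8.
Δz = y_packaging·Δb = 8 × (-1) = -8, so new z* = 1264 − 8 = 1256.

1256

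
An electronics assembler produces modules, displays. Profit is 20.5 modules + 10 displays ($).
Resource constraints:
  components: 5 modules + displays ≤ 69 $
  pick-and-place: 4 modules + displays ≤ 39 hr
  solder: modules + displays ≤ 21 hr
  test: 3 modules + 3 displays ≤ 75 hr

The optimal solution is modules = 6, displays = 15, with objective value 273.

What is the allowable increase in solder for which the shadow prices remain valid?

Binding constraints: pick-and-place, solder. The basis is B = [[4,1],[1,1]] with det 3.
Per unit increase in solder, x* moves by d = (-0.3333, 1.3333).
The basis stays optimal until test becomes binding; allowable increase = 4 hr.

4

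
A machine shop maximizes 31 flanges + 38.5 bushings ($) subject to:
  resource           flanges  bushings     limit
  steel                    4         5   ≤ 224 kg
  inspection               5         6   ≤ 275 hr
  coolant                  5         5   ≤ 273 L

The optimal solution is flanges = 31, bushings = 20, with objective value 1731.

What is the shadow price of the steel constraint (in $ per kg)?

6.5

Check each constraint at x*: steel 224/224 (tight); inspection 275/275 (tight); coolant 255/273 (slack 18).
Slack constraints have shadow price 0 (complementary slackness).
The binding rows give the dual system: 4·y_steel + 5·y_inspection = 31 and 5·y_steel + 6·y_inspection = 38.5.
This yields shadow prices y_steel = 6.5, y_inspection = 1.
Shadow price of steel = 6.5.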